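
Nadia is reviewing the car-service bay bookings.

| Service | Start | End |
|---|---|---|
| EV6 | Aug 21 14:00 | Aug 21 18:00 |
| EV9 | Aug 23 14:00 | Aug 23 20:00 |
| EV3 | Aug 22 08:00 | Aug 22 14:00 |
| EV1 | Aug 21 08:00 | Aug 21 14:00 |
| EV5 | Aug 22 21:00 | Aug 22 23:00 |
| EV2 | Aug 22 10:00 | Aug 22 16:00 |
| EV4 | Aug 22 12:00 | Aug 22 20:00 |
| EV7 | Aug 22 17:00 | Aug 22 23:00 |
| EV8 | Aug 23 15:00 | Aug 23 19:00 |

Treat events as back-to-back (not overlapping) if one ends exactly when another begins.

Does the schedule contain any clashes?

Sorted by start: EV1, EV6, EV3, EV2, EV4, EV7, EV5, EV9, EV8.
EV6 starts exactly when EV1 ends (back-to-back, no overlap) — done with EV1.
EV3 starts after EV6 ends — done with EV6.
EV2 starts before EV3 ends → EV3 and EV2 overlap.
That's a conflict, so the schedule is not conflict-free.

Yes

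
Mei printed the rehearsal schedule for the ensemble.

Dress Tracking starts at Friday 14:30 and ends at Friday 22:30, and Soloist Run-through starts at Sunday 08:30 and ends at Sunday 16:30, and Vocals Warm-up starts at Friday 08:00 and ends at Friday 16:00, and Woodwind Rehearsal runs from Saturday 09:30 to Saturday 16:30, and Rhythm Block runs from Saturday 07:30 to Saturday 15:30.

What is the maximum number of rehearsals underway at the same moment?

2

Walk through starts and ends in time order (an end at T is processed before a start at T):
Friday 08:00 start Vocals Warm-up → 1
Friday 14:30 start Dress Tracking → 2
Friday 16:00 end Vocals Warm-up → 1
Friday 22:30 end Dress Tracking → 0
Saturday 07:30 start Rhythm Block → 1
Saturday 09:30 start Woodwind Rehearsal → 2
Saturday 15:30 end Rhythm Block → 1
Saturday 16:30 end Woodwind Rehearsal → 0
Sunday 08:30 start Soloist Run-through → 1
Sunday 16:30 end Soloist Run-through → 0
Peak is 2, at Friday 14:30 (Dress Tracking, Vocals Warm-up).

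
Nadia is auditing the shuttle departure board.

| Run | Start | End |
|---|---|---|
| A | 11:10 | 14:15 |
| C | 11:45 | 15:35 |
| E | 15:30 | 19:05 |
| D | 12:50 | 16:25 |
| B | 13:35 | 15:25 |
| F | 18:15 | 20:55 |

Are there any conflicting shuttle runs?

Yes

Check each pair: they overlap iff neither finishes before the other starts.
Sorted by start: A, C, D, B, E, F.
C starts before A ends → A and C overlap.
That's a conflict, so the schedule is not conflict-free.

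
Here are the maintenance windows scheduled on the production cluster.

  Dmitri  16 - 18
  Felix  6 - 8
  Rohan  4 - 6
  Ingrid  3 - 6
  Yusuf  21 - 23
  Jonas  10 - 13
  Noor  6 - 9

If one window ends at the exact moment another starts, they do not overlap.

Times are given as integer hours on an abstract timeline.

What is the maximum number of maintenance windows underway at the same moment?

2

Sort all start/end points and keep a running count:
3 start Ingrid → 1
4 start Rohan → 2
6 end Ingrid → 1
6 end Rohan → 0
6 start Felix → 1
6 start Noor → 2
8 end Felix → 1
9 end Noor → 0
10 start Jonas → 1
13 end Jonas → 0
16 start Dmitri → 1
18 end Dmitri → 0
21 start Yusuf → 1
23 end Yusuf → 0
Peak is 2, at 4 (Ingrid, Rohan).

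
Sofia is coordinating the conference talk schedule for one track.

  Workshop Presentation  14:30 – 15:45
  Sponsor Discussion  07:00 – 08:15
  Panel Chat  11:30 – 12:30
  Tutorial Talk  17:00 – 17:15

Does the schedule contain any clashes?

Check each pair: they overlap iff neither finishes before the other starts.
Sorted by start: Sponsor Discussion, Panel Chat, Workshop Presentation, Tutorial Talk.
Panel Chat starts after Sponsor Discussion ends — done with Sponsor Discussion.
Workshop Presentation starts after Panel Chat ends — done with Panel Chat.
Tutorial Talk starts after Workshop Presentation ends.
Every pair is clear; the schedule has no overlaps.

No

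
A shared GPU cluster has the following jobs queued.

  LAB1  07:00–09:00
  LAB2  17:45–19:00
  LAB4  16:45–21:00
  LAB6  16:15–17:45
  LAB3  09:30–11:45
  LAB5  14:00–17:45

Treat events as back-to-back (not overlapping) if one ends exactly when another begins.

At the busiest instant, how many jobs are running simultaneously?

3

Walk through starts and ends in time order (an end at T is processed before a start at T):
07:00 start LAB1 → 1
09:00 end LAB1 → 0
09:30 start LAB3 → 1
11:45 end LAB3 → 0
14:00 start LAB5 → 1
16:15 start LAB6 → 2
16:45 start LAB4 → 3
17:45 end LAB5 → 2
17:45 end LAB6 → 1
17:45 start LAB2 → 2
19:00 end LAB2 → 1
21:00 end LAB4 → 0
Peak is 3, at 16:45 (LAB4, LAB5, LAB6).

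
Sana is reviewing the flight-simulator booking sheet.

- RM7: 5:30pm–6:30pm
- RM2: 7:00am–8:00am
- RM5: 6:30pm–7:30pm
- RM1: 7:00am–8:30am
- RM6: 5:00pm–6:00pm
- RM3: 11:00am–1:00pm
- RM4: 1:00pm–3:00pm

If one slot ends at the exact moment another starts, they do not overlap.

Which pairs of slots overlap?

RM1 & RM2, RM6 & RM7

Two intervals overlap when each starts before the other ends.
Sorted by start: RM1, RM2, RM3, RM4, RM6, RM7, RM5.
RM2 starts before RM1 ends → RM1 and RM2 overlap.
RM3 starts after RM1 ends, so RM1 has no further overlaps.
RM3 starts after RM2 ends, so RM2 has no further overlaps.
RM4 starts exactly when RM3 ends (back-to-back, no overlap), so RM3 has no further overlaps.
RM6 starts after RM4 ends, so RM4 has no further overlaps.
RM7 starts before RM6 ends → RM6 and RM7 overlap.
RM5 starts after RM6 ends.
RM5 starts exactly when RM7 ends (back-to-back, no overlap).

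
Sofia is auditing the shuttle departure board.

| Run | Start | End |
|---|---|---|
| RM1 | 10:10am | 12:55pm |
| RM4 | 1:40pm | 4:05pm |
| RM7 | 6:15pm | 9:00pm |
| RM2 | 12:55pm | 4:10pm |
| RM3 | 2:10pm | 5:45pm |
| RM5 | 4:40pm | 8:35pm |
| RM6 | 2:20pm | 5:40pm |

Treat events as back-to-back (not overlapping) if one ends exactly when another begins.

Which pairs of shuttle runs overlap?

Sorted by start: RM1, RM2, RM4, RM3, RM6, RM5, RM7.
RM2 starts exactly when RM1 ends (back-to-back, no overlap); RM1 is clear from here.
RM4 starts before RM2 ends → RM2 and RM4 overlap.
RM3 starts before RM2 ends → RM2 and RM3 overlap.
RM6 starts before RM2 ends → RM2 and RM6 overlap.
RM5 starts after RM2 ends; RM2 is clear from here.
RM3 starts before RM4 ends → RM4 and RM3 overlap.
RM6 starts before RM4 ends → RM4 and RM6 overlap.
RM5 starts after RM4 ends; RM4 is clear from here.
RM6 starts before RM3 ends → RM3 and RM6 overlap.
RM5 starts before RM3 ends → RM3 and RM5 overlap.
RM7 starts after RM3 ends.
RM5 starts before RM6 ends → RM6 and RM5 overlap.
RM7 starts after RM6 ends.
RM7 starts before RM5 ends → RM5 and RM7 overlap.

RM2 & RM3, RM2 & RM4, RM2 & RM6, RM3 & RM4, RM3 & RM5, RM3 & RM6, RM4 & RM6, RM5 & RM6, RM5 & RM7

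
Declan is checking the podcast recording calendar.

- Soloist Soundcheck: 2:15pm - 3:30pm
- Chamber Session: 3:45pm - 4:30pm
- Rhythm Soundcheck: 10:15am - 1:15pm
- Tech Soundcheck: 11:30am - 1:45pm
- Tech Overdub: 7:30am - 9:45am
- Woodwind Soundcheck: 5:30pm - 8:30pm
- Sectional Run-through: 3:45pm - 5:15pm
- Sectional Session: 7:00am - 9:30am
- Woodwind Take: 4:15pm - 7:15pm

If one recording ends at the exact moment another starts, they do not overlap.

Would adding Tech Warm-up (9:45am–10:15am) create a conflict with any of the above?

Sectional Session: ends 9:30am at or before Tech Warm-up starts 9:45am → clear.
Tech Overdub: ends 9:45am at or before Tech Warm-up starts 9:45am → clear.
Rhythm Soundcheck: starts 10:15am at or after Tech Warm-up ends 10:15am → clear.
Tech Soundcheck: starts 11:30am at or after Tech Warm-up ends 10:15am → clear.
Soloist Soundcheck: starts 2:15pm at or after Tech Warm-up ends 10:15am → clear.
Sectional Run-through: starts 3:45pm at or after Tech Warm-up ends 10:15am → clear.
Chamber Session: starts 3:45pm at or after Tech Warm-up ends 10:15am → clear.
Woodwind Take: starts 4:15pm at or after Tech Warm-up ends 10:15am → clear.
Woodwind Soundcheck: starts 5:30pm at or after Tech Warm-up ends 10:15am → clear.

No — it doesn't clash with anything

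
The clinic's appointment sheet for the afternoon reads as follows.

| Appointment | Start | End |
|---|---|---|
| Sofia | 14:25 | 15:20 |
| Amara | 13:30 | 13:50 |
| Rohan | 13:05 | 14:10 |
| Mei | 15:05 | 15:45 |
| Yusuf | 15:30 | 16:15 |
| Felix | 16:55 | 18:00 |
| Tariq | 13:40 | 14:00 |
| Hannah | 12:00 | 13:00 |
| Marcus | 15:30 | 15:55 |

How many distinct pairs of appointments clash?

Sorted by start: Hannah, Rohan, Amara, Tariq, Sofia, Mei, Yusuf, Marcus, Felix.
Rohan starts after Hannah ends — done with Hannah.
Amara starts before Rohan ends → Rohan and Amara overlap.
Tariq starts before Rohan ends → Rohan and Tariq overlap.
Sofia starts after Rohan ends — done with Rohan.
Tariq starts before Amara ends → Amara and Tariq overlap.
Sofia starts after Amara ends — done with Amara.
Sofia starts after Tariq ends — done with Tariq.
Mei starts before Sofia ends → Sofia and Mei overlap.
Yusuf starts after Sofia ends — done with Sofia.
Yusuf starts before Mei ends → Mei and Yusuf overlap.
Marcus starts before Mei ends → Mei and Marcus overlap.
Felix starts after Mei ends.
Marcus starts before Yusuf ends → Yusuf and Marcus overlap.
Felix starts after Yusuf ends.
Felix starts after Marcus ends.
Overlapping pairs: Amara & Rohan, Amara & Tariq, Marcus & Mei, Marcus & Yusuf, Mei & Sofia, Mei & Yusuf, Rohan & Tariq — 7 in total.

7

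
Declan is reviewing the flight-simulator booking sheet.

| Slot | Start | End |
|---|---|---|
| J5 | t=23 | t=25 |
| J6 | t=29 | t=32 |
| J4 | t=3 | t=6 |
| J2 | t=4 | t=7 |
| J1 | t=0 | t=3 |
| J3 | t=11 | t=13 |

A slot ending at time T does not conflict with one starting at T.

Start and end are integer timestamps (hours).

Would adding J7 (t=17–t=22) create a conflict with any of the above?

No — it doesn't clash with anything

J1: ends t=3 at or before J7 starts t=17 → clear.
J4: ends t=6 at or before J7 starts t=17 → clear.
J2: ends t=7 at or before J7 starts t=17 → clear.
J3: ends t=13 at or before J7 starts t=17 → clear.
J5: starts t=23 at or after J7 ends t=22 → clear.
J6: starts t=29 at or after J7 ends t=22 → clear.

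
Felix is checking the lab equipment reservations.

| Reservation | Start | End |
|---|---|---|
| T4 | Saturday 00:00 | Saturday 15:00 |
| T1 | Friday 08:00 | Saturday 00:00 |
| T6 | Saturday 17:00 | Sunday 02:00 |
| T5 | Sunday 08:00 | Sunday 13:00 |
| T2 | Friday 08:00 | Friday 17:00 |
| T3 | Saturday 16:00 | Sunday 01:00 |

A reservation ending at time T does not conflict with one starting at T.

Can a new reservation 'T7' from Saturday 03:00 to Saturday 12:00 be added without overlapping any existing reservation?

T1: ends Saturday 00:00 at or before T7 starts Saturday 03:00 → clear.
T2: ends Friday 17:00 at or before T7 starts Saturday 03:00 → clear.
T4: starts Saturday 00:00 before T7 ends Saturday 12:00, and ends Saturday 15:00 after T7 starts Saturday 03:00 → overlap.
T3: starts Saturday 16:00 at or after T7 ends Saturday 12:00 → clear.
T6: starts Saturday 17:00 at or after T7 ends Saturday 12:00 → clear.
T5: starts Sunday 08:00 at or after T7 ends Saturday 12:00 → clear.
T7 overlaps T4.

No — it overlaps T4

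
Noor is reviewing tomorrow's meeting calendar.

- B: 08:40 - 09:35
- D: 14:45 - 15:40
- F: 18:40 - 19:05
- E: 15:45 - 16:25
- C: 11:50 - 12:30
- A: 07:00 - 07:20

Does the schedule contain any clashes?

No

Check each pair: they overlap iff neither finishes before the other starts.
Sorted by start: A, B, C, D, E, F.
B starts after A ends; A is clear from here.
C starts after B ends; B is clear from here.
D starts after C ends; C is clear from here.
E starts after D ends; D is clear from here.
F starts after E ends.
Every pair is clear; the schedule has no overlaps.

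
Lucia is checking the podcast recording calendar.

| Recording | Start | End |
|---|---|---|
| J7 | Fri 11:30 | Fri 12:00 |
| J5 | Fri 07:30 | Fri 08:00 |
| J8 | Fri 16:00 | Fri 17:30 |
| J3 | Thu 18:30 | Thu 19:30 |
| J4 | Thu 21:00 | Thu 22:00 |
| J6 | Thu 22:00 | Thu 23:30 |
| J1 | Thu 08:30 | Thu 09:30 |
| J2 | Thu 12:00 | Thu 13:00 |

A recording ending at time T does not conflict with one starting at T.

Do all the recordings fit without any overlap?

Yes

Check each pair: they overlap iff neither finishes before the other starts.
Sorted by start: J1, J2, J3, J4, J6, J5, J7, J8.
J2 starts after J1 ends, so J1 has no further overlaps.
J3 starts after J2 ends, so J2 has no further overlaps.
J4 starts after J3 ends, so J3 has no further overlaps.
J6 starts exactly when J4 ends (back-to-back, no overlap), so J4 has no further overlaps.
J5 starts after J6 ends, so J6 has no further overlaps.
J7 starts after J5 ends, so J5 has no further overlaps.
J8 starts after J7 ends.
Every pair is clear; the schedule has no overlaps.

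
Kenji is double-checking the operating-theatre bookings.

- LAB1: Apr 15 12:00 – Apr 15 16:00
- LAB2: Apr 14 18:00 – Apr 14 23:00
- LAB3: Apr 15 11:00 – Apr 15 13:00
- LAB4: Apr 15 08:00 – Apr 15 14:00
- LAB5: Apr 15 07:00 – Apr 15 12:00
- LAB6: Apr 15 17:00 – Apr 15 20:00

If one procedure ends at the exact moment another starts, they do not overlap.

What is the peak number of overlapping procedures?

Sort all start/end points and keep a running count:
Apr 14 18:00 start LAB2 → 1
Apr 14 23:00 end LAB2 → 0
Apr 15 07:00 start LAB5 → 1
Apr 15 08:00 start LAB4 → 2
Apr 15 11:00 start LAB3 → 3
Apr 15 12:00 end LAB5 → 2
Apr 15 12:00 start LAB1 → 3
Apr 15 13:00 end LAB3 → 2
Apr 15 14:00 end LAB4 → 1
Apr 15 16:00 end LAB1 → 0
Apr 15 17:00 start LAB6 → 1
Apr 15 20:00 end LAB6 → 0
Peak is 3, at Apr 15 11:00 (LAB3, LAB4, LAB5).

3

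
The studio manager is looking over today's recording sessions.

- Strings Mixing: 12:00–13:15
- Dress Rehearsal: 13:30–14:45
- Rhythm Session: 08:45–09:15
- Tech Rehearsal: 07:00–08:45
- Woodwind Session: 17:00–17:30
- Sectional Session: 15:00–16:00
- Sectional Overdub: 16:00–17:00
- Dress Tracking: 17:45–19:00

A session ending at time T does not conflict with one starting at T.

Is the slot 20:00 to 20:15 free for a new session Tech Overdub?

Tech Rehearsal: ends 08:45 at or before Tech Overdub starts 20:00 → clear.
Rhythm Session: ends 09:15 at or before Tech Overdub starts 20:00 → clear.
Strings Mixing: ends 13:15 at or before Tech Overdub starts 20:00 → clear.
Dress Rehearsal: ends 14:45 at or before Tech Overdub starts 20:00 → clear.
Sectional Session: ends 16:00 at or before Tech Overdub starts 20:00 → clear.
Sectional Overdub: ends 17:00 at or before Tech Overdub starts 20:00 → clear.
Woodwind Session: ends 17:30 at or before Tech Overdub starts 20:00 → clear.
Dress Tracking: ends 19:00 at or before Tech Overdub starts 20:00 → clear.

Yes — the slot is free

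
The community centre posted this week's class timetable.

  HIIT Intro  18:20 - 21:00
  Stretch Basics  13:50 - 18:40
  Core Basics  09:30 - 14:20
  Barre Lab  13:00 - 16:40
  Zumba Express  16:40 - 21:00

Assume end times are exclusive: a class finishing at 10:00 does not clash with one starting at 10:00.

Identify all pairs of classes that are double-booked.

Two intervals overlap when each starts before the other ends.
Sorted by start: Core Basics, Barre Lab, Stretch Basics, Zumba Express, HIIT Intro.
Barre Lab starts before Core Basics ends → Core Basics and Barre Lab overlap.
Stretch Basics starts before Core Basics ends → Core Basics and Stretch Basics overlap.
Zumba Express starts after Core Basics ends — done with Core Basics.
Stretch Basics starts before Barre Lab ends → Barre Lab and Stretch Basics overlap.
Zumba Express starts exactly when Barre Lab ends (back-to-back, no overlap) — done with Barre Lab.
Zumba Express starts before Stretch Basics ends → Stretch Basics and Zumba Express overlap.
HIIT Intro starts before Stretch Basics ends → Stretch Basics and HIIT Intro overlap.
HIIT Intro starts before Zumba Express ends → Zumba Express and HIIT Intro overlap.

Barre Lab & Core Basics, Barre Lab & Stretch Basics, Core Basics & Stretch Basics, HIIT Intro & Stretch Basics, HIIT Intro & Zumba Express, Stretch Basics & Zumba Express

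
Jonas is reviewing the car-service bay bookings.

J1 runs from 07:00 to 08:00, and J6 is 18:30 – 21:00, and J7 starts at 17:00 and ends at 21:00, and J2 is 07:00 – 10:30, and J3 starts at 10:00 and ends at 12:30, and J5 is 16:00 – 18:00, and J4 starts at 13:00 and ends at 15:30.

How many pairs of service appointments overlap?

4

Check each pair: they overlap iff neither finishes before the other starts.
Sorted by start: J1, J2, J3, J4, J5, J7, J6.
J2 starts before J1 ends → J1 and J2 overlap.
J3 starts after J1 ends — done with J1.
J3 starts before J2 ends → J2 and J3 overlap.
J4 starts after J2 ends — done with J2.
J4 starts after J3 ends — done with J3.
J5 starts after J4 ends — done with J4.
J7 starts before J5 ends → J5 and J7 overlap.
J6 starts after J5 ends.
J6 starts before J7 ends → J7 and J6 overlap.
Overlapping pairs: J1 & J2, J2 & J3, J5 & J7, J6 & J7 — 4 in total.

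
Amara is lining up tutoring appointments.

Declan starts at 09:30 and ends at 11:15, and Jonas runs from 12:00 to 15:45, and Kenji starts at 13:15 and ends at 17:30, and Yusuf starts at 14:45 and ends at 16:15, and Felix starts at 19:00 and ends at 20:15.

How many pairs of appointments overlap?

Sorted by start: Declan, Jonas, Kenji, Yusuf, Felix.
Jonas starts after Declan ends; Declan is clear from here.
Kenji starts before Jonas ends → Jonas and Kenji overlap.
Yusuf starts before Jonas ends → Jonas and Yusuf overlap.
Felix starts after Jonas ends.
Yusuf starts before Kenji ends → Kenji and Yusuf overlap.
Felix starts after Kenji ends.
Felix starts after Yusuf ends.
Overlapping pairs: Jonas & Kenji, Jonas & Yusuf, Kenji & Yusuf — 3 in total.

3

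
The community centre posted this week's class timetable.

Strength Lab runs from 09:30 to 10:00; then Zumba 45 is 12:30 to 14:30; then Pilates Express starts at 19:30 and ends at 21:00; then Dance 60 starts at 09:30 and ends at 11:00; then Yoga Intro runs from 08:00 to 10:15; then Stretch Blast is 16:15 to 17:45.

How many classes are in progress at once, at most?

Sweep the timeline, counting +1 at each start and −1 at each end (ends before starts at a tie):
08:00 start Yoga Intro → 1
09:30 start Dance 60 → 2
09:30 start Strength Lab → 3
10:00 end Strength Lab → 2
10:15 end Yoga Intro → 1
11:00 end Dance 60 → 0
12:30 start Zumba 45 → 1
14:30 end Zumba 45 → 0
16:15 start Stretch Blast → 1
17:45 end Stretch Blast → 0
19:30 start Pilates Express → 1
21:00 end Pilates Express → 0
Peak is 3, at 09:30 (Dance 60, Strength Lab, Yoga Intro).

3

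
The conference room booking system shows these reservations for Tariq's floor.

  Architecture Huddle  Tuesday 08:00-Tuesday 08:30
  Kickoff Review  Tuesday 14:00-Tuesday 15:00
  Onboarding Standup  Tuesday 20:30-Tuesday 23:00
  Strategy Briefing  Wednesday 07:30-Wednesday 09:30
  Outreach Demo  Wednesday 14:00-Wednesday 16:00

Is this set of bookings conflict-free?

Yes

Two intervals overlap when each starts before the other ends.
Sorted by start: Architecture Huddle, Kickoff Review, Onboarding Standup, Strategy Briefing, Outreach Demo.
Kickoff Review starts after Architecture Huddle ends, so Architecture Huddle has no further overlaps.
Onboarding Standup starts after Kickoff Review ends, so Kickoff Review has no further overlaps.
Strategy Briefing starts after Onboarding Standup ends, so Onboarding Standup has no further overlaps.
Outreach Demo starts after Strategy Briefing ends.
Every pair is clear; the schedule has no overlaps.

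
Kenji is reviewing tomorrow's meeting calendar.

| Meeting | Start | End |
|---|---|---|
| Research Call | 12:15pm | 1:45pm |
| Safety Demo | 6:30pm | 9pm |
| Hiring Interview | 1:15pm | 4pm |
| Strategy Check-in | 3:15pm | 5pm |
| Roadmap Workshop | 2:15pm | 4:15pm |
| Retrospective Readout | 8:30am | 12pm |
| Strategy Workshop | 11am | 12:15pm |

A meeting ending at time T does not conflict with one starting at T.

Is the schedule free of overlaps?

No

Sorted by start: Retrospective Readout, Strategy Workshop, Research Call, Hiring Interview, Roadmap Workshop, Strategy Check-in, Safety Demo.
Strategy Workshop starts before Retrospective Readout ends → Retrospective Readout and Strategy Workshop overlap.
That's a conflict, so the schedule is not conflict-free.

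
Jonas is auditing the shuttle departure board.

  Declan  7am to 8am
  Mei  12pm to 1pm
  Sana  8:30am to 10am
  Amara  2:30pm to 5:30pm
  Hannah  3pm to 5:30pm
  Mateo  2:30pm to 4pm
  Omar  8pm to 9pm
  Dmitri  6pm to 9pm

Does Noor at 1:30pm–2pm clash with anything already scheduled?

No — it doesn't clash with anything

Declan: ends 8am at or before Noor starts 1:30pm → clear.
Sana: ends 10am at or before Noor starts 1:30pm → clear.
Mei: ends 1pm at or before Noor starts 1:30pm → clear.
Amara: starts 2:30pm at or after Noor ends 2pm → clear.
Mateo: starts 2:30pm at or after Noor ends 2pm → clear.
Hannah: starts 3pm at or after Noor ends 2pm → clear.
Dmitri: starts 6pm at or after Noor ends 2pm → clear.
Omar: starts 8pm at or after Noor ends 2pm → clear.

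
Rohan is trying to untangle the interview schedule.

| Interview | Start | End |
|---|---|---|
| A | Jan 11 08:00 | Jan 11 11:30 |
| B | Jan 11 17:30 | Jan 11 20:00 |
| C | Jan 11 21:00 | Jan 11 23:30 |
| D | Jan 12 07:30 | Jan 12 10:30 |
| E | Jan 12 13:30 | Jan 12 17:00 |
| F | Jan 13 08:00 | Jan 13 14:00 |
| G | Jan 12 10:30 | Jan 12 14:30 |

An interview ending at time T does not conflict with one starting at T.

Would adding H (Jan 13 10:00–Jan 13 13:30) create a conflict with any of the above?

Yes — it overlaps F

A: ends Jan 11 11:30 at or before H starts Jan 13 10:00 → clear.
B: ends Jan 11 20:00 at or before H starts Jan 13 10:00 → clear.
C: ends Jan 11 23:30 at or before H starts Jan 13 10:00 → clear.
D: ends Jan 12 10:30 at or before H starts Jan 13 10:00 → clear.
G: ends Jan 12 14:30 at or before H starts Jan 13 10:00 → clear.
E: ends Jan 12 17:00 at or before H starts Jan 13 10:00 → clear.
F: starts Jan 13 08:00 before H ends Jan 13 13:30, and ends Jan 13 14:00 after H starts Jan 13 10:00 → overlap.
H overlaps F.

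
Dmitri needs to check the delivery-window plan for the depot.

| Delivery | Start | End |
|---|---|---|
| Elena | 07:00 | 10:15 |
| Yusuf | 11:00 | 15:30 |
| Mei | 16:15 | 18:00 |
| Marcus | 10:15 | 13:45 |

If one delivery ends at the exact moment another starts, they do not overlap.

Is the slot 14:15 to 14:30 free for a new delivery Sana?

No — it overlaps Yusuf

Elena: ends 10:15 at or before Sana starts 14:15 → clear.
Marcus: ends 13:45 at or before Sana starts 14:15 → clear.
Yusuf: starts 11:00 before Sana ends 14:30, and ends 15:30 after Sana starts 14:15 → overlap.
Mei: starts 16:15 at or after Sana ends 14:30 → clear.
Sana overlaps Yusuf.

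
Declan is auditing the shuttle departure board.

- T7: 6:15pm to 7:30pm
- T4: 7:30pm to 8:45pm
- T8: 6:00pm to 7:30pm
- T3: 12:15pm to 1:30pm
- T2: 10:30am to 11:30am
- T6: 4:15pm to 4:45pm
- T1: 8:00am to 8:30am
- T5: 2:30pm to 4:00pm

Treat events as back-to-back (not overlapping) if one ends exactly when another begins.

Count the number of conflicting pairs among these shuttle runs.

Check each pair: they overlap iff neither finishes before the other starts.
Sorted by start: T1, T2, T3, T5, T6, T8, T7, T4.
T2 starts after T1 ends — done with T1.
T3 starts after T2 ends — done with T2.
T5 starts after T3 ends — done with T3.
T6 starts after T5 ends — done with T5.
T8 starts after T6 ends — done with T6.
T7 starts before T8 ends → T8 and T7 overlap.
T4 starts exactly when T8 ends (back-to-back, no overlap).
T4 starts exactly when T7 ends (back-to-back, no overlap).
Overlapping pairs: T7 & T8 — 1 in total.

1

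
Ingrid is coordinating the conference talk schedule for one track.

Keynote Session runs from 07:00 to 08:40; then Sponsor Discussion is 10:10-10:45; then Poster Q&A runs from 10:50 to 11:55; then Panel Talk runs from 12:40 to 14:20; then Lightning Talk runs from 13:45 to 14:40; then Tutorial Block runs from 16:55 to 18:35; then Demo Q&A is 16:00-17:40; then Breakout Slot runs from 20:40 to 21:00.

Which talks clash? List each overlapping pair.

Sorted by start: Keynote Session, Sponsor Discussion, Poster Q&A, Panel Talk, Lightning Talk, Demo Q&A, Tutorial Block, Breakout Slot.
Sponsor Discussion starts after Keynote Session ends — done with Keynote Session.
Poster Q&A starts after Sponsor Discussion ends — done with Sponsor Discussion.
Panel Talk starts after Poster Q&A ends — done with Poster Q&A.
Lightning Talk starts before Panel Talk ends → Panel Talk and Lightning Talk overlap.
Demo Q&A starts after Panel Talk ends — done with Panel Talk.
Demo Q&A starts after Lightning Talk ends — done with Lightning Talk.
Tutorial Block starts before Demo Q&A ends → Demo Q&A and Tutorial Block overlap.
Breakout Slot starts after Demo Q&A ends.
Breakout Slot starts after Tutorial Block ends.

Demo Q&A & Tutorial Block, Lightning Talk & Panel Talk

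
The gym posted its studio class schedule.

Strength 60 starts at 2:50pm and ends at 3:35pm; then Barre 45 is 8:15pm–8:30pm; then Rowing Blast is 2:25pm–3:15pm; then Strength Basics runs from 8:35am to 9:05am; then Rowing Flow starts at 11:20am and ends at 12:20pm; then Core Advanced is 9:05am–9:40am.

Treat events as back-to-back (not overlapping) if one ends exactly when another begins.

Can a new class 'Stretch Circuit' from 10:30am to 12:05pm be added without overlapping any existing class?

Strength Basics: ends 9:05am at or before Stretch Circuit starts 10:30am → clear.
Core Advanced: ends 9:40am at or before Stretch Circuit starts 10:30am → clear.
Rowing Flow: starts 11:20am before Stretch Circuit ends 12:05pm, and ends 12:20pm after Stretch Circuit starts 10:30am → overlap.
Rowing Blast: starts 2:25pm at or after Stretch Circuit ends 12:05pm → clear.
Strength 60: starts 2:50pm at or after Stretch Circuit ends 12:05pm → clear.
Barre 45: starts 8:15pm at or after Stretch Circuit ends 12:05pm → clear.
Stretch Circuit overlaps Rowing Flow.

No — it overlaps Rowing Flow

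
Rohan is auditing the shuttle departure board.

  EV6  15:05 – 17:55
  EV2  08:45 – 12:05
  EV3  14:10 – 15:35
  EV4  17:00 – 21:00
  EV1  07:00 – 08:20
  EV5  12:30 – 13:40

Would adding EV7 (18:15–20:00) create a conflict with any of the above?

EV1: ends 08:20 at or before EV7 starts 18:15 → clear.
EV2: ends 12:05 at or before EV7 starts 18:15 → clear.
EV5: ends 13:40 at or before EV7 starts 18:15 → clear.
EV3: ends 15:35 at or before EV7 starts 18:15 → clear.
EV6: ends 17:55 at or before EV7 starts 18:15 → clear.
EV4: starts 17:00 before EV7 ends 20:00, and ends 21:00 after EV7 starts 18:15 → overlap.
EV7 overlaps EV4.

Yes — it overlaps EV4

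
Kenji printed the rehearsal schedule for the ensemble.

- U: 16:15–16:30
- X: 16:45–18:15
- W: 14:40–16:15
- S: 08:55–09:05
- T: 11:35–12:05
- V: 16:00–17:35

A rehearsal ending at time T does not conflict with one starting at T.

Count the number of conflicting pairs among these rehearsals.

3

Sorted by start: S, T, W, V, U, X.
T starts after S ends — done with S.
W starts after T ends — done with T.
V starts before W ends → W and V overlap.
U starts exactly when W ends (back-to-back, no overlap) — done with W.
U starts before V ends → V and U overlap.
X starts before V ends → V and X overlap.
X starts after U ends.
Overlapping pairs: U & V, V & W, V & X — 3 in total.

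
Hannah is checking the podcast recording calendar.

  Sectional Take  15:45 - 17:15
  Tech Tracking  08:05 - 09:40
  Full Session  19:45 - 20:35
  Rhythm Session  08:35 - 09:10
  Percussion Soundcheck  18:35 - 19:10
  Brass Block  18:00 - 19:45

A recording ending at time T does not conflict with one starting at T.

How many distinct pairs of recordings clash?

Sorted by start: Tech Tracking, Rhythm Session, Sectional Take, Brass Block, Percussion Soundcheck, Full Session.
Rhythm Session starts before Tech Tracking ends → Tech Tracking and Rhythm Session overlap.
Sectional Take starts after Tech Tracking ends; Tech Tracking is clear from here.
Sectional Take starts after Rhythm Session ends; Rhythm Session is clear from here.
Brass Block starts after Sectional Take ends; Sectional Take is clear from here.
Percussion Soundcheck starts before Brass Block ends → Brass Block and Percussion Soundcheck overlap.
Full Session starts exactly when Brass Block ends (back-to-back, no overlap).
Full Session starts after Percussion Soundcheck ends.
Overlapping pairs: Brass Block & Percussion Soundcheck, Rhythm Session & Tech Tracking — 2 in total.

2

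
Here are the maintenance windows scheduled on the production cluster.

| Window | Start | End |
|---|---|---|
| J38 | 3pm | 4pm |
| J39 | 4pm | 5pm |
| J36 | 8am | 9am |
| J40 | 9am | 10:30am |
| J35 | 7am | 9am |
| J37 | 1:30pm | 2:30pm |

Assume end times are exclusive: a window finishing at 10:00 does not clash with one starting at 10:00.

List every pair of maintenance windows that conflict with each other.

J35 & J36

Sorted by start: J35, J36, J40, J37, J38, J39.
J36 starts before J35 ends → J35 and J36 overlap.
J40 starts exactly when J35 ends (back-to-back, no overlap), so J35 has no further overlaps.
J40 starts exactly when J36 ends (back-to-back, no overlap), so J36 has no further overlaps.
J37 starts after J40 ends, so J40 has no further overlaps.
J38 starts after J37 ends, so J37 has no further overlaps.
J39 starts exactly when J38 ends (back-to-back, no overlap).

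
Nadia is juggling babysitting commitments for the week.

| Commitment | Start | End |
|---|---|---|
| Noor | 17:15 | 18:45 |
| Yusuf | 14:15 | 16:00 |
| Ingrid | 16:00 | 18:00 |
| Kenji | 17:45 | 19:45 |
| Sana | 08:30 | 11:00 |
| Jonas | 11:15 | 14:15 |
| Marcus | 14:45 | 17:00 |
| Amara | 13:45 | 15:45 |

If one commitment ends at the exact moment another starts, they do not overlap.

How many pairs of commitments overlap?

Sorted by start: Sana, Jonas, Amara, Yusuf, Marcus, Ingrid, Noor, Kenji.
Jonas starts after Sana ends — done with Sana.
Amara starts before Jonas ends → Jonas and Amara overlap.
Yusuf starts exactly when Jonas ends (back-to-back, no overlap) — done with Jonas.
Yusuf starts before Amara ends → Amara and Yusuf overlap.
Marcus starts before Amara ends → Amara and Marcus overlap.
Ingrid starts after Amara ends — done with Amara.
Marcus starts before Yusuf ends → Yusuf and Marcus overlap.
Ingrid starts exactly when Yusuf ends (back-to-back, no overlap) — done with Yusuf.
Ingrid starts before Marcus ends → Marcus and Ingrid overlap.
Noor starts after Marcus ends — done with Marcus.
Noor starts before Ingrid ends → Ingrid and Noor overlap.
Kenji starts before Ingrid ends → Ingrid and Kenji overlap.
Kenji starts before Noor ends → Noor and Kenji overlap.
Overlapping pairs: Amara & Jonas, Amara & Marcus, Amara & Yusuf, Ingrid & Kenji, Ingrid & Marcus, Ingrid & Noor, Kenji & Noor, Marcus & Yusuf — 8 in total.

8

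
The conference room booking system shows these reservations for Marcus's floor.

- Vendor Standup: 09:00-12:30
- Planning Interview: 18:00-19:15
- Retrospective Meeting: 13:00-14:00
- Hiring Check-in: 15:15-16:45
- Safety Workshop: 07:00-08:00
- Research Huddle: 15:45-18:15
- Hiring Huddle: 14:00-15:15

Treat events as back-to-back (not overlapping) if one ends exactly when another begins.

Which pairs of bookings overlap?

Sorted by start: Safety Workshop, Vendor Standup, Retrospective Meeting, Hiring Huddle, Hiring Check-in, Research Huddle, Planning Interview.
Vendor Standup starts after Safety Workshop ends, so nothing later overlaps Safety Workshop either.
Retrospective Meeting starts after Vendor Standup ends, so nothing later overlaps Vendor Standup either.
Hiring Huddle starts exactly when Retrospective Meeting ends (back-to-back, no overlap), so nothing later overlaps Retrospective Meeting either.
Hiring Check-in starts exactly when Hiring Huddle ends (back-to-back, no overlap), so nothing later overlaps Hiring Huddle either.
Research Huddle starts before Hiring Check-in ends → Hiring Check-in and Research Huddle overlap.
Planning Interview starts after Hiring Check-in ends.
Planning Interview starts before Research Huddle ends → Research Huddle and Planning Interview overlap.

Hiring Check-in & Research Huddle, Planning Interview & Research Huddle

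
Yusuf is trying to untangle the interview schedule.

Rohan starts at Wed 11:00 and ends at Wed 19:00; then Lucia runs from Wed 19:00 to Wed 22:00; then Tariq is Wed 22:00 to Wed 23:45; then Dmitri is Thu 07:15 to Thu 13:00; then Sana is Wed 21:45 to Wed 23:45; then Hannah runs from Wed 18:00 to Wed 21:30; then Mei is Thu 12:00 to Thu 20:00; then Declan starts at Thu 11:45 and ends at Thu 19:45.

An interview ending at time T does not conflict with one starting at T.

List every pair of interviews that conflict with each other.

Sorted by start: Rohan, Hannah, Lucia, Sana, Tariq, Dmitri, Declan, Mei.
Hannah starts before Rohan ends → Rohan and Hannah overlap.
Lucia starts exactly when Rohan ends (back-to-back, no overlap), so Rohan has no further overlaps.
Lucia starts before Hannah ends → Hannah and Lucia overlap.
Sana starts after Hannah ends, so Hannah has no further overlaps.
Sana starts before Lucia ends → Lucia and Sana overlap.
Tariq starts exactly when Lucia ends (back-to-back, no overlap), so Lucia has no further overlaps.
Tariq starts before Sana ends → Sana and Tariq overlap.
Dmitri starts after Sana ends, so Sana has no further overlaps.
Dmitri starts after Tariq ends, so Tariq has no further overlaps.
Declan starts before Dmitri ends → Dmitri and Declan overlap.
Mei starts before Dmitri ends → Dmitri and Mei overlap.
Mei starts before Declan ends → Declan and Mei overlap.

Declan & Dmitri, Declan & Mei, Dmitri & Mei, Hannah & Lucia, Hannah & Rohan, Lucia & Sana, Sana & Tariq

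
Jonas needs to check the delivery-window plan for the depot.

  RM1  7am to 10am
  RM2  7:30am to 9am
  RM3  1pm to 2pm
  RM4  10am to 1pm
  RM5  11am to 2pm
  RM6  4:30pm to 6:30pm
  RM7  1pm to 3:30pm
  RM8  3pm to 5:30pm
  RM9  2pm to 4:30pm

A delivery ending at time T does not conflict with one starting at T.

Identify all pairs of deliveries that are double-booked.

Two intervals overlap when each starts before the other ends.
Sorted by start: RM1, RM2, RM4, RM5, RM3, RM7, RM9, RM8, RM6.
RM2 starts before RM1 ends → RM1 and RM2 overlap.
RM4 starts exactly when RM1 ends (back-to-back, no overlap), so RM1 has no further overlaps.
RM4 starts after RM2 ends, so RM2 has no further overlaps.
RM5 starts before RM4 ends → RM4 and RM5 overlap.
RM3 starts exactly when RM4 ends (back-to-back, no overlap), so RM4 has no further overlaps.
RM3 starts before RM5 ends → RM5 and RM3 overlap.
RM7 starts before RM5 ends → RM5 and RM7 overlap.
RM9 starts exactly when RM5 ends (back-to-back, no overlap), so RM5 has no further overlaps.
RM7 starts before RM3 ends → RM3 and RM7 overlap.
RM9 starts exactly when RM3 ends (back-to-back, no overlap), so RM3 has no further overlaps.
RM9 starts before RM7 ends → RM7 and RM9 overlap.
RM8 starts before RM7 ends → RM7 and RM8 overlap.
RM6 starts after RM7 ends.
RM8 starts before RM9 ends → RM9 and RM8 overlap.
RM6 starts exactly when RM9 ends (back-to-back, no overlap).
RM6 starts before RM8 ends → RM8 and RM6 overlap.

RM1 & RM2, RM3 & RM5, RM3 & RM7, RM4 & RM5, RM5 & RM7, RM6 & RM8, RM7 & RM8, RM7 & RM9, RM8 & RM9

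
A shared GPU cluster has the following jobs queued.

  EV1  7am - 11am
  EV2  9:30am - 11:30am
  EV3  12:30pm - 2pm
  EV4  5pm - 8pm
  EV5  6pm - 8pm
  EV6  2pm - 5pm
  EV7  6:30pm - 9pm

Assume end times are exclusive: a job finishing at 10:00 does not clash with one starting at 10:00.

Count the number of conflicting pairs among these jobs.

4

Sorted by start: EV1, EV2, EV3, EV6, EV4, EV5, EV7.
EV2 starts before EV1 ends → EV1 and EV2 overlap.
EV3 starts after EV1 ends, so nothing later overlaps EV1 either.
EV3 starts after EV2 ends, so nothing later overlaps EV2 either.
EV6 starts exactly when EV3 ends (back-to-back, no overlap), so nothing later overlaps EV3 either.
EV4 starts exactly when EV6 ends (back-to-back, no overlap), so nothing later overlaps EV6 either.
EV5 starts before EV4 ends → EV4 and EV5 overlap.
EV7 starts before EV4 ends → EV4 and EV7 overlap.
EV7 starts before EV5 ends → EV5 and EV7 overlap.
Overlapping pairs: EV1 & EV2, EV4 & EV5, EV4 & EV7, EV5 & EV7 — 4 in total.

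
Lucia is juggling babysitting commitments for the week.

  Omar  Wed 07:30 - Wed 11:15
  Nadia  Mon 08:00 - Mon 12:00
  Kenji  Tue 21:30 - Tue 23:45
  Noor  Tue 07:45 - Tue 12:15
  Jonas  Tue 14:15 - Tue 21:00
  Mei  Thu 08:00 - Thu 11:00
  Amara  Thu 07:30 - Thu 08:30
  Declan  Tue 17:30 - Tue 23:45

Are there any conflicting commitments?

Sorted by start: Nadia, Noor, Jonas, Declan, Kenji, Omar, Amara, Mei.
Noor starts after Nadia ends; Nadia is clear from here.
Jonas starts after Noor ends; Noor is clear from here.
Declan starts before Jonas ends → Jonas and Declan overlap.
That's a conflict, so the schedule is not conflict-free.

Yes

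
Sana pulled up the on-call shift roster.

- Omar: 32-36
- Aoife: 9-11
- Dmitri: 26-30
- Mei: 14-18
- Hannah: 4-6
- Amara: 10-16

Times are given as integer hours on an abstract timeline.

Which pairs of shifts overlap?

Amara & Aoife, Amara & Mei

Two intervals overlap when each starts before the other ends.
Sorted by start: Hannah, Aoife, Amara, Mei, Dmitri, Omar.
Aoife starts after Hannah ends, so nothing later overlaps Hannah either.
Amara starts before Aoife ends → Aoife and Amara overlap.
Mei starts after Aoife ends, so nothing later overlaps Aoife either.
Mei starts before Amara ends → Amara and Mei overlap.
Dmitri starts after Amara ends, so nothing later overlaps Amara either.
Dmitri starts after Mei ends, so nothing later overlaps Mei either.
Omar starts after Dmitri ends.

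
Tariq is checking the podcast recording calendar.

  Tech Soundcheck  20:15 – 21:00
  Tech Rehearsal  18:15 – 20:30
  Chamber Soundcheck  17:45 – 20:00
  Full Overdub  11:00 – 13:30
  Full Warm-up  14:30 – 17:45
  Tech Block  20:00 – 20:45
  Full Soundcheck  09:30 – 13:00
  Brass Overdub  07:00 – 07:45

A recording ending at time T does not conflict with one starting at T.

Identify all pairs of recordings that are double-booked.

Sorted by start: Brass Overdub, Full Soundcheck, Full Overdub, Full Warm-up, Chamber Soundcheck, Tech Rehearsal, Tech Block, Tech Soundcheck.
Full Soundcheck starts after Brass Overdub ends, so Brass Overdub has no further overlaps.
Full Overdub starts before Full Soundcheck ends → Full Soundcheck and Full Overdub overlap.
Full Warm-up starts after Full Soundcheck ends, so Full Soundcheck has no further overlaps.
Full Warm-up starts after Full Overdub ends, so Full Overdub has no further overlaps.
Chamber Soundcheck starts exactly when Full Warm-up ends (back-to-back, no overlap), so Full Warm-up has no further overlaps.
Tech Rehearsal starts before Chamber Soundcheck ends → Chamber Soundcheck and Tech Rehearsal overlap.
Tech Block starts exactly when Chamber Soundcheck ends (back-to-back, no overlap), so Chamber Soundcheck has no further overlaps.
Tech Block starts before Tech Rehearsal ends → Tech Rehearsal and Tech Block overlap.
Tech Soundcheck starts before Tech Rehearsal ends → Tech Rehearsal and Tech Soundcheck overlap.
Tech Soundcheck starts before Tech Block ends → Tech Block and Tech Soundcheck overlap.

Chamber Soundcheck & Tech Rehearsal, Full Overdub & Full Soundcheck, Tech Block & Tech Rehearsal, Tech Block & Tech Soundcheck, Tech Rehearsal & Tech Soundcheck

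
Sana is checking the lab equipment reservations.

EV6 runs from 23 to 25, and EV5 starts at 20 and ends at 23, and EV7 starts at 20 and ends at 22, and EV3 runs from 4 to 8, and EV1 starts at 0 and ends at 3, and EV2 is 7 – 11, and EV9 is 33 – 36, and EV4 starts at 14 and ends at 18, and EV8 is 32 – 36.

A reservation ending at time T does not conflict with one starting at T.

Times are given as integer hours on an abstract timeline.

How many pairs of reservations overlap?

Sorted by start: EV1, EV3, EV2, EV4, EV5, EV7, EV6, EV8, EV9.
EV3 starts after EV1 ends; EV1 is clear from here.
EV2 starts before EV3 ends → EV3 and EV2 overlap.
EV4 starts after EV3 ends; EV3 is clear from here.
EV4 starts after EV2 ends; EV2 is clear from here.
EV5 starts after EV4 ends; EV4 is clear from here.
EV7 starts before EV5 ends → EV5 and EV7 overlap.
EV6 starts exactly when EV5 ends (back-to-back, no overlap); EV5 is clear from here.
EV6 starts after EV7 ends; EV7 is clear from here.
EV8 starts after EV6 ends; EV6 is clear from here.
EV9 starts before EV8 ends → EV8 and EV9 overlap.
Overlapping pairs: EV2 & EV3, EV5 & EV7, EV8 & EV9 — 3 in total.

3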